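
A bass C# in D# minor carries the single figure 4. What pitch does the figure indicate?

Counting 3 letter steps above C# lands on F; in D# minor, that letter is F#.

F#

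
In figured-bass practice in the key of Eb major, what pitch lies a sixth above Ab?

Counting 5 letter steps above Ab lands on F; in Eb major, that letter is F.

F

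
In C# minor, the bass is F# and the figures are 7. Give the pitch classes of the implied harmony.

F#, A, C#, E

The written figures 7 are shorthand for 7/5/3: the 5/3 are implied.
A third above F# in this key is A.
A fifth above F# in this key is C#.
A seventh above F# in this key is E.
Together with the bass F#, this spells F# minor seventh in root position.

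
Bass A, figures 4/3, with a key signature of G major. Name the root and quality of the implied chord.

D dominant seventh

The figures 4/3 indicate a seventh chord in second inversion.
In second inversion the root lies a fourth above the bass: a fourth above A in G major is D.
The chord tones are A, C, D, F#, giving D dominant seventh.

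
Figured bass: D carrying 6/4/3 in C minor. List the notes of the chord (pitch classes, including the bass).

D, F, G, Bb

A third above D in this key is F.
A fourth above D in this key is G.
A sixth above D in this key is Bb.
Together with the bass D, this spells G minor seventh in second inversion.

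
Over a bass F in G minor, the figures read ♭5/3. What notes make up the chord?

A third above F in this key is A.
A fifth above F in this key is C, lowered to Cb by the flat.

F, A, Cb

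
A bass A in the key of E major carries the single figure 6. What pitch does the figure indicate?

F#

Counting 5 letter steps above A lands on F; in E major, that letter is F#.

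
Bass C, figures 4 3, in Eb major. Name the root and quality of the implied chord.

F minor seventh

The figures 4 3 indicate a seventh chord in second inversion.
In second inversion the root lies a fourth above the bass: a fourth above C in Eb major is F.
The chord tones are C, Eb, F, Ab, giving F minor seventh.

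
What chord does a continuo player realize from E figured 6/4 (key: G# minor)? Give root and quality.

The figures 6/4 indicate a triad in second inversion.
In second inversion the root lies a fourth above the bass: a fourth above E in G# minor is A#.
The chord tones are E, A#, C#, giving A# diminished.

A# diminished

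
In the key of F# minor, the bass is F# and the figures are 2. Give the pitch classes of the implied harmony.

F#, G#, B, D

The written figures 2 are shorthand for 6/4/2: the 6/4 are implied.
A second above F# in this key is G#.
A fourth above F# in this key is B.
A sixth above F# in this key is D.
Together with the bass F#, this spells G# half-diminished seventh in third inversion.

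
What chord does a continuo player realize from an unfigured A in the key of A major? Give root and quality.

An unfigured bass indicates a triad in root position.
In root position the bass is the root, so the root is A.
The chord tones are A, C#, E, giving A major.

A major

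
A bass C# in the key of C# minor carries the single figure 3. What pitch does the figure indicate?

E

Counting 2 letter steps above C# lands on E; in C# minor, that letter is E.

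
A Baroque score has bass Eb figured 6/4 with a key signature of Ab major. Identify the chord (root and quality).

The figures 6/4 indicate a triad in second inversion.
In second inversion the root lies a fourth above the bass: a fourth above Eb in Ab major is Ab.
The chord tones are Eb, Ab, C, giving Ab major.

Ab major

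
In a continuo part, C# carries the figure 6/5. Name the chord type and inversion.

seventh chord, first inversion

6/5 is shorthand for 6/5/3.
Intervals of 6/5/3 above the bass form a seventh chord; the bass is the third, so this is first inversion.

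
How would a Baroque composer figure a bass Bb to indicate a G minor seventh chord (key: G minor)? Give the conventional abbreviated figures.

6/5

Bb is the third of G minor seventh, so the chord is in first inversion.
A seventh chord in first inversion is figured 6/5/3, conventionally abbreviated 6/5.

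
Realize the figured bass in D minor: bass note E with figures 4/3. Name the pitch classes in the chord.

The written figures 4/3 are shorthand for 6/4/3: the 6 is implied.
A third above E in this key is G.
A fourth above E in this key is A.
A sixth above E in this key is C.
Together with the bass E, this spells A minor seventh in second inversion.

E, G, A, C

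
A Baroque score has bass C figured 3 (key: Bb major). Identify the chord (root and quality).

C minor

The figures 3 indicate a triad in root position.
In root position the bass is the root, so the root is C.
The chord tones are C, Eb, G, giving C minor.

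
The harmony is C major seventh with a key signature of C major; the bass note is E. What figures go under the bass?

E is the third of C major seventh, so the chord is in first inversion.
A seventh chord in first inversion is figured 6/5/3, conventionally abbreviated 6/5.

6/5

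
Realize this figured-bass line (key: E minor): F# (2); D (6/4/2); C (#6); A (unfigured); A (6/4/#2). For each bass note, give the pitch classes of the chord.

F#, G, B, D | D, E, G, B | C, E, A# | A, C, E | A, B#, D, F#

F# (6/4/2): F#, G, B, D.
D (6/4/2): D, E, G, B.
C (#6/3): C, E, A#.
A (5/3): A, C, E.
A (6/4/#2): A, B#, D, F#.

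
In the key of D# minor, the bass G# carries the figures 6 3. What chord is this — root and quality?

E# diminished

The figures 6 3 indicate a triad in first inversion.
In first inversion the root lies a sixth above the bass: a sixth above G# in D# minor is E#.
The chord tones are G#, B, E#, giving E# diminished.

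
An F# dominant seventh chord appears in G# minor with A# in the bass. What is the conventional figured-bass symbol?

6/5

A# is the third of F# dominant seventh, so the chord is in first inversion.
A seventh chord in first inversion is figured 6/5/3, conventionally abbreviated 6/5.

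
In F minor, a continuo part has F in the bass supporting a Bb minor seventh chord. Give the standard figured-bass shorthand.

F is the fifth of Bb minor seventh, so the chord is in second inversion.
A seventh chord in second inversion is figured 6/4/3, conventionally abbreviated 4/3.

4/3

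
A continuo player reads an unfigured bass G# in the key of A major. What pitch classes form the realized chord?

G#, B, D

An unfigured bass implies 5/3.
A third above G# in this key is B.
A fifth above G# in this key is D.
Together with the bass G#, this spells G# diminished in root position.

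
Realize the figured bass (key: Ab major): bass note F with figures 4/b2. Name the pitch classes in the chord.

The written figures 4/b2 are shorthand for 6/4/2: the 6 is implied.
A second above F in this key is G, lowered to Gb by the flat.
A fourth above F in this key is Bb.
A sixth above F in this key is Db.
Together with the bass F, this spells Gb major seventh in third inversion.

F, Gb, Bb, Db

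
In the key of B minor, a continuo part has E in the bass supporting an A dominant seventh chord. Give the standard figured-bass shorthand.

4/3

E is the fifth of A dominant seventh, so the chord is in second inversion.
A seventh chord in second inversion is figured 6/4/3, conventionally abbreviated 4/3.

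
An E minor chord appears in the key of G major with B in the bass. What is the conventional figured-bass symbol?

B is the fifth of E minor, so the chord is in second inversion.
A triad in second inversion is figured 6/4, conventionally abbreviated 6/4.

6/4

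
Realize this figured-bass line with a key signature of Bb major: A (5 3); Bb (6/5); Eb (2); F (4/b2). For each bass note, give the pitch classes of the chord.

A (5/3): A, C, Eb.
Bb (6/5/3): Bb, D, F, G.
Eb (6/4/2): Eb, F, A, C.
F (6/4/b2): F, Gb, Bb, D.

A, C, Eb | Bb, D, F, G | Eb, F, A, C | F, Gb, Bb, D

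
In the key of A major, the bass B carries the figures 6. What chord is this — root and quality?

G# diminished

The figures 6 indicate a triad in first inversion.
In first inversion the root lies a sixth above the bass: a sixth above B in A major is G#.
The chord tones are B, D, G#, giving G# diminished.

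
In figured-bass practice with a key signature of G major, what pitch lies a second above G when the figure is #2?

Counting 1 letter step above G lands on A; in G major, that letter is A.
The #2 figure raises it a semitone, giving A#.

A#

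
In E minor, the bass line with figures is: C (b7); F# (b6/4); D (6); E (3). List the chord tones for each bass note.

C, E, G, Bb | F#, B, Db | D, F#, B | E, G, B

C (b7/5/3): C, E, G, Bb.
F# (b6/4): F#, B, Db.
D (6/3): D, F#, B.
E (5/3): E, G, B.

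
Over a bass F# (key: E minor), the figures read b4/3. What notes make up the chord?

The written figures b4/3 are shorthand for 6/4/3: the 6 is implied.
A third above F# in this key is A.
A fourth above F# in this key is B, lowered to Bb by the flat.
A sixth above F# in this key is D.
Together with the bass F#, this spells Bb augmented major seventh in second inversion.

F#, A, Bb, D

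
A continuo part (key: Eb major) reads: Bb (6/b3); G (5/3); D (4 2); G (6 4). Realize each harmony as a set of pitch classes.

Bb (6/b3): Bb, Db, G.
G (5/3): G, Bb, D.
D (6/4/2): D, Eb, G, Bb.
G (6/4): G, C, Eb.

Bb, Db, G | G, Bb, D | D, Eb, G, Bb | G, C, Eb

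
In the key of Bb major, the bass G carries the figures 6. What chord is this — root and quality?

Eb major

The figures 6 indicate a triad in first inversion.
In first inversion the root lies a sixth above the bass: a sixth above G in Bb major is Eb.
The chord tones are G, Bb, Eb, giving Eb major.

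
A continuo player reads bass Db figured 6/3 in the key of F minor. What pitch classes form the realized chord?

Db, F, Bb

A third above Db in this key is F.
A sixth above Db in this key is Bb.
Together with the bass Db, this spells Bb minor in first inversion.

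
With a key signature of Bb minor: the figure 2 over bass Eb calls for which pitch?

F

Counting 1 letter step above Eb lands on F; in Bb minor, that letter is F.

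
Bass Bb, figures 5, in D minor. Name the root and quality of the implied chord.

The figures 5 indicate a triad in root position.
In root position the bass is the root, so the root is Bb.
The chord tones are Bb, D, F, giving Bb major.

Bb major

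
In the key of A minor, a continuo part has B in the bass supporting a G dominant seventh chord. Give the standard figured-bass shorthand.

6/5

B is the third of G dominant seventh, so the chord is in first inversion.
A seventh chord in first inversion is figured 6/5/3, conventionally abbreviated 6/5.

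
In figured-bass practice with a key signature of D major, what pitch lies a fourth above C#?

Counting 3 letter steps above C# lands on F; in D major, that letter is F#.

F#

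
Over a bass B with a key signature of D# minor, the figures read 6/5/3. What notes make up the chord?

B, D#, F#, G#

A third above B in this key is D#.
A fifth above B in this key is F#.
A sixth above B in this key is G#.
Together with the bass B, this spells G# minor seventh in first inversion.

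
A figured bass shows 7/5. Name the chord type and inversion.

seventh chord, root position

7/5 is shorthand for 7/5/3.
Intervals of 7/5/3 above the bass form a seventh chord; the bass is the root, so this is root position.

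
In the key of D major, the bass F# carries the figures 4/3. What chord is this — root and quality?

The figures 4/3 indicate a seventh chord in second inversion.
In second inversion the root lies a fourth above the bass: a fourth above F# in D major is B.
The chord tones are F#, A, B, D, giving B minor seventh.

B minor seventh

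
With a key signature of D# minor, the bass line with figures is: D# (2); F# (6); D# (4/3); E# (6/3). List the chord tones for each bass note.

D#, E#, G#, B | F#, A#, D# | D#, F#, G#, B | E#, G#, C#

D# (6/4/2): D#, E#, G#, B.
F# (6/3): F#, A#, D#.
D# (6/4/3): D#, F#, G#, B.
E# (6/3): E#, G#, C#.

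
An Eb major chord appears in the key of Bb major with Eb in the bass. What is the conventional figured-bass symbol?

Eb is the root of Eb major, so the chord is in root position.
A triad in root position is figured 5/3, conventionally abbreviated (no figures — root-position triad).

no figures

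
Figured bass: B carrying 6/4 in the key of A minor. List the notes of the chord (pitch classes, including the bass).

B, E, G

A fourth above B in this key is E.
A sixth above B in this key is G.
Together with the bass B, this spells E minor in second inversion.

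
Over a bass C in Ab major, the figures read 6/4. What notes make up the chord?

C, F, Ab

A fourth above C in this key is F.
A sixth above C in this key is Ab.
Together with the bass C, this spells F minor in second inversion.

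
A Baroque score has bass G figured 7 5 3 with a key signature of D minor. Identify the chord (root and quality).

G minor seventh

The figures 7 5 3 indicate a seventh chord in root position.
In root position the bass is the root, so the root is G.
The chord tones are G, Bb, D, F, giving G minor seventh.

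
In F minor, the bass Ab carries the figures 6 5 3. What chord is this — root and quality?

F minor seventh

The figures 6 5 3 indicate a seventh chord in first inversion.
In first inversion the root lies a sixth above the bass: a sixth above Ab in F minor is F.
The chord tones are Ab, C, Eb, F, giving F minor seventh.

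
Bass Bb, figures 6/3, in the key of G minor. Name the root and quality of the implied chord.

The figures 6/3 indicate a triad in first inversion.
In first inversion the root lies a sixth above the bass: a sixth above Bb in G minor is G.
The chord tones are Bb, D, G, giving G minor.

G minor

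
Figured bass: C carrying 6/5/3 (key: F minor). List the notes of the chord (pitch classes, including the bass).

C, Eb, G, Ab

A third above C in this key is Eb.
A fifth above C in this key is G.
A sixth above C in this key is Ab.
Together with the bass C, this spells Ab major seventh in first inversion.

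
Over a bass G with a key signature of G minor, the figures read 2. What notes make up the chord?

The written figures 2 are shorthand for 6/4/2: the 6/4 are implied.
A second above G in this key is A.
A fourth above G in this key is C.
A sixth above G in this key is Eb.
Together with the bass G, this spells A half-diminished seventh in third inversion.

G, A, C, Eb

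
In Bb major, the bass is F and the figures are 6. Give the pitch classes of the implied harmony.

F, A, D

The written figures 6 are shorthand for 6/3: the 3 is implied.
A third above F in this key is A.
A sixth above F in this key is D.
Together with the bass F, this spells D minor in first inversion.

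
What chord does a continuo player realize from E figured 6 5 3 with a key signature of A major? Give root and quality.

The figures 6 5 3 indicate a seventh chord in first inversion.
In first inversion the root lies a sixth above the bass: a sixth above E in A major is C#.
The chord tones are E, G#, B, C#, giving C# minor seventh.

C# minor seventh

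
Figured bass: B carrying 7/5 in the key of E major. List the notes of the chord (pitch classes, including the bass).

The written figures 7/5 are shorthand for 7/5/3: the 3 is implied.
A third above B in this key is D#.
A fifth above B in this key is F#.
A seventh above B in this key is A.
Together with the bass B, this spells B dominant seventh in root position.

B, D#, F#, A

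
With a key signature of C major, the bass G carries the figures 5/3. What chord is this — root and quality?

G major

The figures 5/3 indicate a triad in root position.
In root position the bass is the root, so the root is G.
The chord tones are G, B, D, giving G major.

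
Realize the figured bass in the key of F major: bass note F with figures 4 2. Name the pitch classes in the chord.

F, G, Bb, D

The written figures 4 2 are shorthand for 6/4/2: the 6 is implied.
A second above F in this key is G.
A fourth above F in this key is Bb.
A sixth above F in this key is D.
Together with the bass F, this spells G minor seventh in third inversion.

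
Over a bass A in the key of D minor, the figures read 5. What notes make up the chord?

The written figures 5 are shorthand for 5/3: the 3 is implied.
A third above A in this key is C.
A fifth above A in this key is E.
Together with the bass A, this spells A minor in root position.

A, C, E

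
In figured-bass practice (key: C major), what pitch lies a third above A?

C

Counting 2 letter steps above A lands on C; in C major, that letter is C.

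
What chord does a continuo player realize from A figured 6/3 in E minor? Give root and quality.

The figures 6/3 indicate a triad in first inversion.
In first inversion the root lies a sixth above the bass: a sixth above A in E minor is F#.
The chord tones are A, C, F#, giving F# diminished.

F# diminished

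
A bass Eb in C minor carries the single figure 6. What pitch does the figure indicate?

C

Counting 5 letter steps above Eb lands on C; in C minor, that letter is C.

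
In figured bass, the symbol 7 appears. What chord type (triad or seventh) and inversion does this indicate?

7 is shorthand for 7/5/3.
Intervals of 7/5/3 above the bass form a seventh chord; the bass is the root, so this is root position.

seventh chord, root position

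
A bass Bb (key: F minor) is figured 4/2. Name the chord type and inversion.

seventh chord, third inversion

4/2 is shorthand for 6/4/2.
Intervals of 6/4/2 above the bass form a seventh chord; the bass is the seventh, so this is third inversion.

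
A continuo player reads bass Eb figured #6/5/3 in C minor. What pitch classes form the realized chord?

Eb, G, Bb, C#

A third above Eb in this key is G.
A fifth above Eb in this key is Bb.
A sixth above Eb in this key is C, raised to C# by the sharp.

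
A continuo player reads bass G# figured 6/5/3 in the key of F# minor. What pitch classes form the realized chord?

G#, B, D, E

A third above G# in this key is B.
A fifth above G# in this key is D.
A sixth above G# in this key is E.
Together with the bass G#, this spells E dominant seventh in first inversion.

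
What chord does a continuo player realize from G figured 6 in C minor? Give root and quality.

Eb major

The figures 6 indicate a triad in first inversion.
In first inversion the root lies a sixth above the bass: a sixth above G in C minor is Eb.
The chord tones are G, Bb, Eb, giving Eb major.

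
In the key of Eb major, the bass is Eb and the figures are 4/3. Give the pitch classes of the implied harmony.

The written figures 4/3 are shorthand for 6/4/3: the 6 is implied.
A third above Eb in this key is G.
A fourth above Eb in this key is Ab.
A sixth above Eb in this key is C.
Together with the bass Eb, this spells Ab major seventh in second inversion.

Eb, G, Ab, C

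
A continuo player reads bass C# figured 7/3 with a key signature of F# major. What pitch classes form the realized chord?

C#, E#, G#, B

The written figures 7/3 are shorthand for 7/5/3: the 5 is implied.
A third above C# in this key is E#.
A fifth above C# in this key is G#.
A seventh above C# in this key is B.
Together with the bass C#, this spells C# dominant seventh in root position.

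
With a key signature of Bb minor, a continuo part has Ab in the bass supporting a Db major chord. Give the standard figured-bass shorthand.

Ab is the fifth of Db major, so the chord is in second inversion.
A triad in second inversion is figured 6/4, conventionally abbreviated 6/4.

6/4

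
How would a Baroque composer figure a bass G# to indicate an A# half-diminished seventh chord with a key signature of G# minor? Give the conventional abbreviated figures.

4/2

G# is the seventh of A# half-diminished seventh, so the chord is in third inversion.
A seventh chord in third inversion is figured 6/4/2, conventionally abbreviated 4/2.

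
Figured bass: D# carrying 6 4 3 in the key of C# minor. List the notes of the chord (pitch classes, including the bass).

D#, F#, G#, B

A third above D# in this key is F#.
A fourth above D# in this key is G#.
A sixth above D# in this key is B.
Together with the bass D#, this spells G# minor seventh in second inversion.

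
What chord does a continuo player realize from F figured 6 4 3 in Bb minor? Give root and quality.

The figures 6 4 3 indicate a seventh chord in second inversion.
In second inversion the root lies a fourth above the bass: a fourth above F in Bb minor is Bb.
The chord tones are F, Ab, Bb, Db, giving Bb minor seventh.

Bb minor seventh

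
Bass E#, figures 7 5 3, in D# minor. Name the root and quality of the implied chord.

E# half-diminished seventh

The figures 7 5 3 indicate a seventh chord in root position.
In root position the bass is the root, so the root is E#.
The chord tones are E#, G#, B, D#, giving E# half-diminished seventh.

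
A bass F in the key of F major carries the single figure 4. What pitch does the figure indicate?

Bb

Counting 3 letter steps above F lands on B; in F major, that letter is Bb.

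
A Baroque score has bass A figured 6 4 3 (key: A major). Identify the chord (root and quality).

The figures 6 4 3 indicate a seventh chord in second inversion.
In second inversion the root lies a fourth above the bass: a fourth above A in A major is D.
The chord tones are A, C#, D, F#, giving D major seventh.

D major seventh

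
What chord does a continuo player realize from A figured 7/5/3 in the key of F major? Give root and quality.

The figures 7/5/3 indicate a seventh chord in root position.
In root position the bass is the root, so the root is A.
The chord tones are A, C, E, G, giving A minor seventh.

A minor seventh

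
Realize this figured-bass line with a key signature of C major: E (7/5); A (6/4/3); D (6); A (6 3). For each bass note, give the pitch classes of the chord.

E, G, B, D | A, C, D, F | D, F, B | A, C, F

E (7/5/3): E, G, B, D.
A (6/4/3): A, C, D, F.
D (6/3): D, F, B.
A (6/3): A, C, F.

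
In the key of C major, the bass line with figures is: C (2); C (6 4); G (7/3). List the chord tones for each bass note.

C (6/4/2): C, D, F, A.
C (6/4): C, F, A.
G (7/5/3): G, B, D, F.

C, D, F, A | C, F, A | G, B, D, F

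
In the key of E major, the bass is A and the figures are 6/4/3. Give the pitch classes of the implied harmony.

A, C#, D#, F#

A third above A in this key is C#.
A fourth above A in this key is D#.
A sixth above A in this key is F#.
Together with the bass A, this spells D# half-diminished seventh in second inversion.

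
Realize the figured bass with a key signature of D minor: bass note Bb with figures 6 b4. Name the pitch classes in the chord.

Bb, Eb, G

A fourth above Bb in this key is E, lowered to Eb by the flat.
A sixth above Bb in this key is G.
Together with the bass Bb, this spells Eb major in second inversion.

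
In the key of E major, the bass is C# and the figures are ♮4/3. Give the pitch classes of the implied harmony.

The written figures ♮4/3 are shorthand for 6/4/3: the 6 is implied.
A third above C# in this key is E.
A fourth above C# in this key is F#, made natural (F) by the ♮ figure.
A sixth above C# in this key is A.
Together with the bass C#, this spells F augmented major seventh in second inversion.

C#, E, F, A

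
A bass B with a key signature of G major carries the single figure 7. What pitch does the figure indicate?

Counting 6 letter steps above B lands on A; in G major, that letter is A.

A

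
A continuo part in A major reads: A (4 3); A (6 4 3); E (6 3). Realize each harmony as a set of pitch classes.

A, C#, D, F# | A, C#, D, F# | E, G#, C#

A (6/4/3): A, C#, D, F#.
A (6/4/3): A, C#, D, F#.
E (6/3): E, G#, C#.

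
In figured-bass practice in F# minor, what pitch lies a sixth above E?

C#

Counting 5 letter steps above E lands on C; in F# minor, that letter is C#.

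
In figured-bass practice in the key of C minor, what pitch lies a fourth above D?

G

Counting 3 letter steps above D lands on G; in C minor, that letter is G.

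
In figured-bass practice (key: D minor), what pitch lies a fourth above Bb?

Counting 3 letter steps above Bb lands on E; in D minor, that letter is E.

E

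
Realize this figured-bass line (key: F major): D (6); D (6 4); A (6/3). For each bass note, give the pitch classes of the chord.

D (6/3): D, F, Bb.
D (6/4): D, G, Bb.
A (6/3): A, C, F.

D, F, Bb | D, G, Bb | A, C, F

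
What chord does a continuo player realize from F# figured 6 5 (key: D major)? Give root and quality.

D major seventh

The figures 6 5 indicate a seventh chord in first inversion.
In first inversion the root lies a sixth above the bass: a sixth above F# in D major is D.
The chord tones are F#, A, C#, D, giving D major seventh.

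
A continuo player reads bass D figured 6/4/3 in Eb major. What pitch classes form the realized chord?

A third above D in this key is F.
A fourth above D in this key is G.
A sixth above D in this key is Bb.
Together with the bass D, this spells G minor seventh in second inversion.

D, F, G, Bb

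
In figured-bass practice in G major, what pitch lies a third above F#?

A

Counting 2 letter steps above F# lands on A; in G major, that letter is A.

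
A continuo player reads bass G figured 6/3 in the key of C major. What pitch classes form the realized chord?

G, B, E

A third above G in this key is B.
A sixth above G in this key is E.
Together with the bass G, this spells E minor in first inversion.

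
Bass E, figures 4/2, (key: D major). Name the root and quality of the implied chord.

The figures 4/2 indicate a seventh chord in third inversion.
In third inversion the root lies a second above the bass: a second above E in D major is F#.
The chord tones are E, F#, A, C#, giving F# minor seventh.

F# minor seventh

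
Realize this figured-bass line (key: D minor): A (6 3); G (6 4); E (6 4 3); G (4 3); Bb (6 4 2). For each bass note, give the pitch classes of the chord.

A (6/3): A, C, F.
G (6/4): G, C, E.
E (6/4/3): E, G, A, C.
G (6/4/3): G, Bb, C, E.
Bb (6/4/2): Bb, C, E, G.

A, C, F | G, C, E | E, G, A, C | G, Bb, C, E | Bb, C, E, G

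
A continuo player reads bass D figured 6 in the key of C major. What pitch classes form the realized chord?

D, F, B

The written figures 6 are shorthand for 6/3: the 3 is implied.
A third above D in this key is F.
A sixth above D in this key is B.
Together with the bass D, this spells B diminished in first inversion.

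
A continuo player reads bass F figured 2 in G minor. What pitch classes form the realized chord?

The written figures 2 are shorthand for 6/4/2: the 6/4 are implied.
A second above F in this key is G.
A fourth above F in this key is Bb.
A sixth above F in this key is D.
Together with the bass F, this spells G minor seventh in third inversion.

F, G, Bb, D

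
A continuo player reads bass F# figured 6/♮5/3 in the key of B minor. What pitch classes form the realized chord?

F#, A, C, D

A third above F# in this key is A.
A fifth above F# in this key is C#, made natural (C) by the ♮ figure.
A sixth above F# in this key is D.
Together with the bass F#, this spells D dominant seventh in first inversion.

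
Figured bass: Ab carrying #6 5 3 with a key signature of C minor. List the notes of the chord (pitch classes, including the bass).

Ab, C, Eb, F#

A third above Ab in this key is C.
A fifth above Ab in this key is Eb.
A sixth above Ab in this key is F, raised to F# by the sharp.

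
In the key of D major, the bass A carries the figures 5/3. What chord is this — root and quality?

A major

The figures 5/3 indicate a triad in root position.
In root position the bass is the root, so the root is A.
The chord tones are A, C#, E, giving A major.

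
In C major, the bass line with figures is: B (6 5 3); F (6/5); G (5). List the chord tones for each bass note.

B (6/5/3): B, D, F, G.
F (6/5/3): F, A, C, D.
G (5/3): G, B, D.

B, D, F, G | F, A, C, D | G, B, D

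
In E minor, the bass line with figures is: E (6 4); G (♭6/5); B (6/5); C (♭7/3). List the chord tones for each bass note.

E (6/4): E, A, C.
G (b6/5/3): G, B, D, Eb.
B (6/5/3): B, D, F#, G.
C (b7/5/3): C, E, G, Bb.

E, A, C | G, B, D, Eb | B, D, F#, G | C, E, G, Bb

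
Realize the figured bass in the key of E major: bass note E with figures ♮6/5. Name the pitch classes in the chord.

The written figures ♮6/5 are shorthand for 6/5/3: the 3 is implied.
A third above E in this key is G#.
A fifth above E in this key is B.
A sixth above E in this key is C#, made natural (C) by the ♮ figure.
Together with the bass E, this spells C augmented major seventh in first inversion.

E, G#, B, C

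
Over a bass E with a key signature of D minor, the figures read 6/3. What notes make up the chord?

E, G, C

A third above E in this key is G.
A sixth above E in this key is C.
Together with the bass E, this spells C major in first inversion.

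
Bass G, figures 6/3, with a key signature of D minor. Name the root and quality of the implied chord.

The figures 6/3 indicate a triad in first inversion.
In first inversion the root lies a sixth above the bass: a sixth above G in D minor is E.
The chord tones are G, Bb, E, giving E diminished.

E diminished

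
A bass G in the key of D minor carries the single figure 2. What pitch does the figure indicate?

A

Counting 1 letter step above G lands on A; in D minor, that letter is A.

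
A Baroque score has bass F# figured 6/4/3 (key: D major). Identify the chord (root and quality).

The figures 6/4/3 indicate a seventh chord in second inversion.
In second inversion the root lies a fourth above the bass: a fourth above F# in D major is B.
The chord tones are F#, A, B, D, giving B minor seventh.

B minor seventh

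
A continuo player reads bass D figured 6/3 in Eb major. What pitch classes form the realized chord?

D, F, Bb

A third above D in this key is F.
A sixth above D in this key is Bb.
Together with the bass D, this spells Bb major in first inversion.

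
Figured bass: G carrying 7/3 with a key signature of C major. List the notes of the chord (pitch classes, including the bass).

G, B, D, F

The written figures 7/3 are shorthand for 7/5/3: the 5 is implied.
A third above G in this key is B.
A fifth above G in this key is D.
A seventh above G in this key is F.
Together with the bass G, this spells G dominant seventh in root position.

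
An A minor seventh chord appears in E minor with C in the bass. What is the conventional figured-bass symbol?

C is the third of A minor seventh, so the chord is in first inversion.
A seventh chord in first inversion is figured 6/5/3, conventionally abbreviated 6/5.

6/5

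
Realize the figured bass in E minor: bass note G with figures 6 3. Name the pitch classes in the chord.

G, B, E

A third above G in this key is B.
A sixth above G in this key is E.
Together with the bass G, this spells E minor in first inversion.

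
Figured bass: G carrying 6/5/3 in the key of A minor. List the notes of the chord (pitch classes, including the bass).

A third above G in this key is B.
A fifth above G in this key is D.
A sixth above G in this key is E.
Together with the bass G, this spells E minor seventh in first inversion.

G, B, D, E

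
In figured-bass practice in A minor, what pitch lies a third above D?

Counting 2 letter steps above D lands on F; in A minor, that letter is F.

F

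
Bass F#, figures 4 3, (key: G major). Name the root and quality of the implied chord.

The figures 4 3 indicate a seventh chord in second inversion.
In second inversion the root lies a fourth above the bass: a fourth above F# in G major is B.
The chord tones are F#, A, B, D, giving B minor seventh.

B minor seventh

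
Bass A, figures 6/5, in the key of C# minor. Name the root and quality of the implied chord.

F# minor seventh

The figures 6/5 indicate a seventh chord in first inversion.
In first inversion the root lies a sixth above the bass: a sixth above A in C# minor is F#.
The chord tones are A, C#, E, F#, giving F# minor seventh.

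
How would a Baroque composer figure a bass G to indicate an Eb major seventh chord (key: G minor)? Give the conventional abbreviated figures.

6/5

G is the third of Eb major seventh, so the chord is in first inversion.
A seventh chord in first inversion is figured 6/5/3, conventionally abbreviated 6/5.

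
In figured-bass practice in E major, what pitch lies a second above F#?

Counting 1 letter step above F# lands on G; in E major, that letter is G#.

G#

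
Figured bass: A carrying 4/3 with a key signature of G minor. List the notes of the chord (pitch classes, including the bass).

The written figures 4/3 are shorthand for 6/4/3: the 6 is implied.
A third above A in this key is C.
A fourth above A in this key is D.
A sixth above A in this key is F.
Together with the bass A, this spells D minor seventh in second inversion.

A, C, D, F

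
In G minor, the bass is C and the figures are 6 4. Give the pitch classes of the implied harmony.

A fourth above C in this key is F.
A sixth above C in this key is A.
Together with the bass C, this spells F major in second inversion.

C, F, A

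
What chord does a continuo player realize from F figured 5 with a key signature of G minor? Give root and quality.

The figures 5 indicate a triad in root position.
In root position the bass is the root, so the root is F.
The chord tones are F, A, C, giving F major.

F major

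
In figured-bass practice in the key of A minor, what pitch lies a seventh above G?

F

Counting 6 letter steps above G lands on F; in A minor, that letter is F.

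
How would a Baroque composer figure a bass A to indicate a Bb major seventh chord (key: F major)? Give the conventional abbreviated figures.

4/2

A is the seventh of Bb major seventh, so the chord is in third inversion.
A seventh chord in third inversion is figured 6/4/2, conventionally abbreviated 4/2.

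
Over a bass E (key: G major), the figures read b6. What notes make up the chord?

The written figures b6 are shorthand for 6/3: the 3 is implied.
A third above E in this key is G.
A sixth above E in this key is C, lowered to Cb by the flat.

E, G, Cb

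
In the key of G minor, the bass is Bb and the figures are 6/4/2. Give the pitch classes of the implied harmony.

A second above Bb in this key is C.
A fourth above Bb in this key is Eb.
A sixth above Bb in this key is G.
Together with the bass Bb, this spells C minor seventh in third inversion.

Bb, C, Eb, G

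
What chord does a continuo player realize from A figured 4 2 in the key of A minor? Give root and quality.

B half-diminished seventh

The figures 4 2 indicate a seventh chord in third inversion.
In third inversion the root lies a second above the bass: a second above A in A minor is B.
The chord tones are A, B, D, F, giving B half-diminished seventh.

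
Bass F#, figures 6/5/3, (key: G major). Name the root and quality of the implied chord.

D dominant seventh

The figures 6/5/3 indicate a seventh chord in first inversion.
In first inversion the root lies a sixth above the bass: a sixth above F# in G major is D.
The chord tones are F#, A, C, D, giving D dominant seventh.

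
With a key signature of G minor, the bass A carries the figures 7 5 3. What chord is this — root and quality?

A half-diminished seventh

The figures 7 5 3 indicate a seventh chord in root position.
In root position the bass is the root, so the root is A.
The chord tones are A, C, Eb, G, giving A half-diminished seventh.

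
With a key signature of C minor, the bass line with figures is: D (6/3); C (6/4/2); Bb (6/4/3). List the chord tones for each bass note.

D (6/3): D, F, Bb.
C (6/4/2): C, D, F, Ab.
Bb (6/4/3): Bb, D, Eb, G.

D, F, Bb | C, D, F, Ab | Bb, D, Eb, G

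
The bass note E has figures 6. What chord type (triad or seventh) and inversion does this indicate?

triad, first inversion

6 is shorthand for 6/3.
Intervals of 6/3 above the bass form a triad; the bass is the third, so this is first inversion.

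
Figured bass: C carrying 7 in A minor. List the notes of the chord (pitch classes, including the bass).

C, E, G, B

The written figures 7 are shorthand for 7/5/3: the 5/3 are implied.
A third above C in this key is E.
A fifth above C in this key is G.
A seventh above C in this key is B.
Together with the bass C, this spells C major seventh in root position.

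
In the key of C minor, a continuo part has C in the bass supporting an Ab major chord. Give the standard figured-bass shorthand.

6

C is the third of Ab major, so the chord is in first inversion.
A triad in first inversion is figured 6/3, conventionally abbreviated 6.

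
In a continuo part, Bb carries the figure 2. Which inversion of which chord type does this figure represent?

seventh chord, third inversion

2 is shorthand for 6/4/2.
Intervals of 6/4/2 above the bass form a seventh chord; the bass is the seventh, so this is third inversion.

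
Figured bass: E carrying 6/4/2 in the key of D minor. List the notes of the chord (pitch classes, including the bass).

E, F, A, C

A second above E in this key is F.
A fourth above E in this key is A.
A sixth above E in this key is C.
Together with the bass E, this spells F major seventh in third inversion.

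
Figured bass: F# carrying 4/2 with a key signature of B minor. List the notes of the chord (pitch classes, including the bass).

The written figures 4/2 are shorthand for 6/4/2: the 6 is implied.
A second above F# in this key is G.
A fourth above F# in this key is B.
A sixth above F# in this key is D.
Together with the bass F#, this spells G major seventh in third inversion.

F#, G, B, D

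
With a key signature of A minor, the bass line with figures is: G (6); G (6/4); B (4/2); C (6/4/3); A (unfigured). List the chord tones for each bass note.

G (6/3): G, B, E.
G (6/4): G, C, E.
B (6/4/2): B, C, E, G.
C (6/4/3): C, E, F, A.
A (5/3): A, C, E.

G, B, E | G, C, E | B, C, E, G | C, E, F, A | A, C, E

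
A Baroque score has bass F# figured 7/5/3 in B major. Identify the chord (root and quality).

F# dominant seventh

The figures 7/5/3 indicate a seventh chord in root position.
In root position the bass is the root, so the root is F#.
The chord tones are F#, A#, C#, E, giving F# dominant seventh.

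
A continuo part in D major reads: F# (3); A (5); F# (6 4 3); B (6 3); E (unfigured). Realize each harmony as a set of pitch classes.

F# (5/3): F#, A, C#.
A (5/3): A, C#, E.
F# (6/4/3): F#, A, B, D.
B (6/3): B, D, G.
E (5/3): E, G, B.

F#, A, C# | A, C#, E | F#, A, B, D | B, D, G | E, G, B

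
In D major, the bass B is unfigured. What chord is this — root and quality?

An unfigured bass indicates a triad in root position.
In root position the bass is the root, so the root is B.
The chord tones are B, D, F#, giving B minor.

B minor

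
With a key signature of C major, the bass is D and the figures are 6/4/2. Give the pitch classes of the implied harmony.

D, E, G, B

A second above D in this key is E.
A fourth above D in this key is G.
A sixth above D in this key is B.
Together with the bass D, this spells E minor seventh in third inversion.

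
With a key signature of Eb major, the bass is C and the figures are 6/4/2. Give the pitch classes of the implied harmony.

A second above C in this key is D.
A fourth above C in this key is F.
A sixth above C in this key is Ab.
Together with the bass C, this spells D half-diminished seventh in third inversion.

C, D, F, Ab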